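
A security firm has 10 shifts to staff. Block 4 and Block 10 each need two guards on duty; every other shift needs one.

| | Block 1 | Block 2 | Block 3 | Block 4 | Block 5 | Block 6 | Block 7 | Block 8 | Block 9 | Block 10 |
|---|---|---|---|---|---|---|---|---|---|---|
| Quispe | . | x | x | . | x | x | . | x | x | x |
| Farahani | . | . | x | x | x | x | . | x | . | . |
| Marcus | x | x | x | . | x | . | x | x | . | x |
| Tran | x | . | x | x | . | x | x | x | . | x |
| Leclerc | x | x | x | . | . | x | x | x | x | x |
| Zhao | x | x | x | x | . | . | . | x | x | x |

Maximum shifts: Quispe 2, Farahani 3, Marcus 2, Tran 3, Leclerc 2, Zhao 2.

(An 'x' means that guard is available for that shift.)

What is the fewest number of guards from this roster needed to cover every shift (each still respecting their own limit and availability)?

5

12 slots to fill and no one can take more than 3, so at least ⌈12/3⌉ = 4 guards are needed.
Any 4 guards together have capacity at most 3+3+2+2 = 10 < 12 slots, so 4 can never suffice.
Quispe, Farahani, Marcus, Tran, and Leclerc alone can cover everything: Block 1→Marcus, Block 2→Quispe, Block 3→Tran, Block 4→Farahani+Tran, Block 5→Farahani, Block 6→Farahani, Block 7→Marcus, Block 8→Leclerc, Block 9→Quispe, Block 10→Tran+Leclerc.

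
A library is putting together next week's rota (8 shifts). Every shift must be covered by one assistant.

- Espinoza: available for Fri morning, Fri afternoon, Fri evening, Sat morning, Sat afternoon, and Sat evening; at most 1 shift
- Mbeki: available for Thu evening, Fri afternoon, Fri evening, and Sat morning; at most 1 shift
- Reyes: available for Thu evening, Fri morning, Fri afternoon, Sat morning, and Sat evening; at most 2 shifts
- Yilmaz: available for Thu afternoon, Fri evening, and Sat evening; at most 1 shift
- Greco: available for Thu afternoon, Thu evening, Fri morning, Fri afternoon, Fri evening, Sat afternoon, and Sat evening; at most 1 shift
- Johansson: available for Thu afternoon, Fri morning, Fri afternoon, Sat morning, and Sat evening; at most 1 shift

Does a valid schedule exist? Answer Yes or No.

No

Total capacity is 1+1+2+1+1+1 = 7 but 8 worker-slots are needed — infeasible.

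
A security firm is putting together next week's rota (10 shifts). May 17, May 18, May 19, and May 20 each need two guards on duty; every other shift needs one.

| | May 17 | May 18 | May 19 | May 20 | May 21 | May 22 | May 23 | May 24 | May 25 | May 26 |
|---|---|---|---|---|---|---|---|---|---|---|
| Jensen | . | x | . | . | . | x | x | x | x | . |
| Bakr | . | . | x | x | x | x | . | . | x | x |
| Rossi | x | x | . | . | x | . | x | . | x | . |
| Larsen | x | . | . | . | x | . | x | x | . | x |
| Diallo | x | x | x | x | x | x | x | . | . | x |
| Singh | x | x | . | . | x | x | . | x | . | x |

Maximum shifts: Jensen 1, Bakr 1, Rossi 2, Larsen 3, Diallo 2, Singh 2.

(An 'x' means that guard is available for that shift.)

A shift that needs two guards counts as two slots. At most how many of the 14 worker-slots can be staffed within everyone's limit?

Total capacity across all guards is 1+1+2+3+2+2 = 11, and 14 slots are needed, so at most 11 can be filled.
An assignment achieving 11: May 17→Rossi+Larsen, May 18→Singh, May 19→Bakr+Diallo, May 20→Diallo, May 22→Singh, May 23→Larsen, May 24→Jensen, May 25→Rossi, May 26→Larsen.
Loads: Jensen 1/1, Bakr 1/1, Rossi 2/2, Larsen 3/3, Diallo 2/2, Singh 2/2.

11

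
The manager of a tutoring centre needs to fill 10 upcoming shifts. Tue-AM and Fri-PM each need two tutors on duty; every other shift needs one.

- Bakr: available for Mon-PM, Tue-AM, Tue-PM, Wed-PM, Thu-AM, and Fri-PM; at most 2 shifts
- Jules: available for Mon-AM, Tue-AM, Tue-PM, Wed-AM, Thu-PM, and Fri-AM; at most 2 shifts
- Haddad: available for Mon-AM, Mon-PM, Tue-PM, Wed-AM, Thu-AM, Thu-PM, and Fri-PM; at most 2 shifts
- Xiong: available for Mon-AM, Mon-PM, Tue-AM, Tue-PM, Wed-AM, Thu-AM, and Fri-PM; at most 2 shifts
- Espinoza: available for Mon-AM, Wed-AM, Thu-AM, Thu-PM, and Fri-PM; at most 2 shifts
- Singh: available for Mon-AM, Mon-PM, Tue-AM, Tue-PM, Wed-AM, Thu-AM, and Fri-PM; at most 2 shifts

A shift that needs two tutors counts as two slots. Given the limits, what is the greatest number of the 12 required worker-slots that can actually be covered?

Total capacity across all tutors is 2+2+2+2+2+2 = 12, and 12 slots are needed, so at most 12 can be filled.
An assignment achieving 12: Mon-AM→Haddad, Mon-PM→Bakr, Tue-AM→Xiong+Singh, Tue-PM→Haddad, Wed-AM→Xiong, Wed-PM→Bakr, Thu-AM→Espinoza, Thu-PM→Jules, Fri-AM→Jules, Fri-PM→Espinoza+Singh.
Loads: Bakr 2/2, Jules 2/2, Haddad 2/2, Xiong 2/2, Espinoza 2/2, Singh 2/2.

12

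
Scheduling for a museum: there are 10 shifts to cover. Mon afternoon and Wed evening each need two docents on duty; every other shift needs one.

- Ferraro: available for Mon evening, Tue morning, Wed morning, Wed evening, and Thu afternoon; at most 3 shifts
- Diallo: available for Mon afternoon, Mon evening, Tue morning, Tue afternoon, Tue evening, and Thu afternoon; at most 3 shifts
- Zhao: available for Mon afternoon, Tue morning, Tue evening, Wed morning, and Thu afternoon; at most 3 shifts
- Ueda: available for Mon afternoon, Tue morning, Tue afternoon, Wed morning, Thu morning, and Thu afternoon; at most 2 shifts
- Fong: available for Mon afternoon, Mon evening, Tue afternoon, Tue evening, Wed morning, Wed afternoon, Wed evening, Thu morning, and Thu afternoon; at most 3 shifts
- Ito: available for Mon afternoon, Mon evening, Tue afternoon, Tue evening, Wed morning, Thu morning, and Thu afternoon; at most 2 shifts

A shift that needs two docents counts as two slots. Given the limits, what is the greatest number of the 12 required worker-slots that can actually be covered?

Total capacity across all docents is 3+3+3+2+3+2 = 16, and 12 slots are needed, so at most 12 can be filled.
An assignment achieving 12: Mon afternoon→Diallo+Zhao, Mon evening→Ferraro, Tue morning→Ferraro, Tue afternoon→Diallo, Tue evening→Diallo, Wed morning→Zhao, Wed afternoon→Fong, Wed evening→Ferraro+Fong, Thu morning→Ueda, Thu afternoon→Zhao.
Loads: Ferraro 3/3, Diallo 3/3, Zhao 3/3, Ueda 1/2, Fong 2/3, Ito 0/2.

12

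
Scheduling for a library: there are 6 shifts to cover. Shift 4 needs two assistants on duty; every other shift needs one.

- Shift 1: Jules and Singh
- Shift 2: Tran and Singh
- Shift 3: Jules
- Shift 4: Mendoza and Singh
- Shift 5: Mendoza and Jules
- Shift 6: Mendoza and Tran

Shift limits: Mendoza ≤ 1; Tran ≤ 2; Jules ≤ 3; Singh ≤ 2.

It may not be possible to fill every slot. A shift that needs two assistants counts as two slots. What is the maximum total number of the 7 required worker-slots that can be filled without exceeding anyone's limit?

Total capacity across all assistants is 1+2+3+2 = 8, and 7 slots are needed, so at most 7 can be filled.
An assignment achieving 7: Shift 1→Jules, Shift 2→Tran, Shift 3→Jules, Shift 4→Mendoza+Singh, Shift 5→Jules, Shift 6→Tran.
Loads: Mendoza 1/1, Tran 2/2, Jules 3/3, Singh 1/2.

7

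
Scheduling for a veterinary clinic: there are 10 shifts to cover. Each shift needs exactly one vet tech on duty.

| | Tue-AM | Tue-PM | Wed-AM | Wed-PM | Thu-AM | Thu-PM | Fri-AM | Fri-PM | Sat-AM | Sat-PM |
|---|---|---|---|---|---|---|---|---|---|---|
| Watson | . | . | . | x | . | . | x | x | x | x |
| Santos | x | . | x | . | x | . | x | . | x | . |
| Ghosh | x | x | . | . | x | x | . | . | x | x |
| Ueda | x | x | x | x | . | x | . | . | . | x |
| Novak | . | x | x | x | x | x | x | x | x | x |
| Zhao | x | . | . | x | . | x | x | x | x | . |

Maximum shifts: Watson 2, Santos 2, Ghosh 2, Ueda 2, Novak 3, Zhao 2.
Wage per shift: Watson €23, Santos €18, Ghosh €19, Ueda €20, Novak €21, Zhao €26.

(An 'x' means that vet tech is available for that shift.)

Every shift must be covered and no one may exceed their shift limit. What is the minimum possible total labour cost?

€200

Picking the cheapest available vet tech for each shift independently would cost €188, but that ignores the shift limits.
An optimal schedule: Tue-AM→Ghosh, Tue-PM→Ghosh, Wed-AM→Santos, Wed-PM→Ueda, Thu-AM→Santos, Thu-PM→Ueda, Fri-AM→Novak, Fri-PM→Novak, Sat-AM→Watson, Sat-PM→Novak.
Total: 19 + 19 + 18 + 20 + 18 + 20 + 21 + 21 + 23 + 21 = €200.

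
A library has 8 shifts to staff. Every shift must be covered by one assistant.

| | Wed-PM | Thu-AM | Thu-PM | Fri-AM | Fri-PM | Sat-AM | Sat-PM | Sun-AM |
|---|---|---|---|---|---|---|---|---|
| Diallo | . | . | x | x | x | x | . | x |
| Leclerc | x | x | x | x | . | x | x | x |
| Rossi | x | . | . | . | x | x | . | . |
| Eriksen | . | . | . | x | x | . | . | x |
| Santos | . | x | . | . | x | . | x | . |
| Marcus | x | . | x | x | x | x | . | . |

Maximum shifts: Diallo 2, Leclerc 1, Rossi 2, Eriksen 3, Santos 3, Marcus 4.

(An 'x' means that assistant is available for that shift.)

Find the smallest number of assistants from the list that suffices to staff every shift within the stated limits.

3

8 slots to fill and no one can take more than 4, so at least ⌈8/4⌉ = 2 assistants are needed.
Any 2 assistants together have capacity at most 4+3 = 7 < 8 slots, so 2 can never suffice.
Diallo, Santos, and Marcus alone can cover everything: Wed-PM→Marcus, Thu-AM→Santos, Thu-PM→Diallo, Fri-AM→Marcus, Fri-PM→Santos, Sat-AM→Marcus, Sat-PM→Santos, Sun-AM→Diallo.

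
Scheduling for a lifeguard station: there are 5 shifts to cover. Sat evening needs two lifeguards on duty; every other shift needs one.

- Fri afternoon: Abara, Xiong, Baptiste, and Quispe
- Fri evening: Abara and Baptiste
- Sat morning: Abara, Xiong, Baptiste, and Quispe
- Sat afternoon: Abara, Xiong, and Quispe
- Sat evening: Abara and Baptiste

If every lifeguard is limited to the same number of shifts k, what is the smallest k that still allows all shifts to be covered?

2

With 4 lifeguards and 6 worker-slots to fill, someone must work at least ⌈6/4⌉ = 2 shifts, so k ≥ 2.
k = 2 works: Fri afternoon→Xiong, Fri evening→Abara, Sat morning→Baptiste, Sat afternoon→Xiong, Sat evening→Abara+Baptiste.
Loads: Abara 2, Xiong 2, Baptiste 2, Quispe 0 — all ≤ 2.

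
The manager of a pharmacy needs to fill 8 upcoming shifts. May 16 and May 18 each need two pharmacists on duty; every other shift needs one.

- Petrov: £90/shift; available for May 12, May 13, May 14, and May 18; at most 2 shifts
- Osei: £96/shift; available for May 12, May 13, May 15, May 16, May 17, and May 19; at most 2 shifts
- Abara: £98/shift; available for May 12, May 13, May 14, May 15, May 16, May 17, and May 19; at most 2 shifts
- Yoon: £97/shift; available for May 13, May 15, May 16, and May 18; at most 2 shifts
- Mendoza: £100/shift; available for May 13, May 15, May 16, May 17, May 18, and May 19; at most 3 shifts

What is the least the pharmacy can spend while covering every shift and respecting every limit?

£962

Picking the cheapest available pharmacist for each shift independently would cost £938, but that ignores the shift limits.
An optimal schedule: May 12→Petrov, May 13→Abara, May 14→Petrov, May 15→Abara, May 16→Yoon+Mendoza, May 17→Osei, May 18→Yoon+Mendoza, May 19→Osei.
Total: 90 + 98 + 90 + 98 + 97 + 100 + 96 + 97 + 100 + 96 = £962.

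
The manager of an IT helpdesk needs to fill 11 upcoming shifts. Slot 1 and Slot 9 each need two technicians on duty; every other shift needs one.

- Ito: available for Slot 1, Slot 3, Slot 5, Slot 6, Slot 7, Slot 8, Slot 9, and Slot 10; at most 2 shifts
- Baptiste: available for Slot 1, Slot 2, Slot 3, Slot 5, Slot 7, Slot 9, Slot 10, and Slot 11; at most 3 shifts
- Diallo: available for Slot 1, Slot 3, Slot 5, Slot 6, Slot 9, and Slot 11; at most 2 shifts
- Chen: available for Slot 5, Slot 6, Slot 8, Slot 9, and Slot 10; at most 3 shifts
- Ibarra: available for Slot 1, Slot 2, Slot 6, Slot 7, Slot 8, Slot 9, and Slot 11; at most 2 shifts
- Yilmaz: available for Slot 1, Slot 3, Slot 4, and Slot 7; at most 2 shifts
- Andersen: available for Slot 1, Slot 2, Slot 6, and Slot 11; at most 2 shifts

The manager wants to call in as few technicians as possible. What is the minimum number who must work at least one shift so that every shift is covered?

6

13 slots to fill and no one can take more than 3, so at least ⌈13/3⌉ = 5 technicians are needed.
Any 5 technicians together have capacity at most 3+3+2+2+2 = 12 < 13 slots, so 5 can never suffice.
Ito, Baptiste, Diallo, Chen, Ibarra, and Yilmaz alone can cover everything: Slot 1→Diallo+Yilmaz, Slot 2→Baptiste, Slot 3→Baptiste, Slot 4→Yilmaz, Slot 5→Diallo, Slot 6→Chen, Slot 7→Ibarra, Slot 8→Ito, Slot 9→Chen+Ibarra, Slot 10→Ito, Slot 11→Baptiste.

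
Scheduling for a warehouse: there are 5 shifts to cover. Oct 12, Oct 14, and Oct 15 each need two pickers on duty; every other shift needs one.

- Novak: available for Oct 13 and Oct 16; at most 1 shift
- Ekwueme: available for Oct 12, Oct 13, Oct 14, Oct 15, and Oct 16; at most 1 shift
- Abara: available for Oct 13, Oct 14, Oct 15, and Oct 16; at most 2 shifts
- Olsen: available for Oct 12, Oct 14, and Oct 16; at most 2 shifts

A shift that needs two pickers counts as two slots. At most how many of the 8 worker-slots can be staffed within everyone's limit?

6

Total capacity across all pickers is 1+1+2+2 = 6, and 8 slots are needed, so at most 6 can be filled.
An assignment achieving 6: Oct 12→Ekwueme+Olsen, Oct 13→Novak, Oct 14→Abara+Olsen, Oct 15→Abara.
Loads: Novak 1/1, Ekwueme 1/1, Abara 2/2, Olsen 2/2.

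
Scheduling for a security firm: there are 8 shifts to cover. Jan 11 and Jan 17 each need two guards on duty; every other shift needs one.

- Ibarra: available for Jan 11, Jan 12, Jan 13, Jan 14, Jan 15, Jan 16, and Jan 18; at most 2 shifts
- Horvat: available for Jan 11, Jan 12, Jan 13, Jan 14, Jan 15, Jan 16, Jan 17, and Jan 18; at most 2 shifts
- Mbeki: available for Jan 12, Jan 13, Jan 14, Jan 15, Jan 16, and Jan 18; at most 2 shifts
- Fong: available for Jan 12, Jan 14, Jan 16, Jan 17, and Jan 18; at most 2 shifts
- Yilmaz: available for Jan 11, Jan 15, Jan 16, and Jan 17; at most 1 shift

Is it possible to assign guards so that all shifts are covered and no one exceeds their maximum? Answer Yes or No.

Total capacity is 2+2+2+2+1 = 9 but 10 worker-slots are needed — infeasible.

No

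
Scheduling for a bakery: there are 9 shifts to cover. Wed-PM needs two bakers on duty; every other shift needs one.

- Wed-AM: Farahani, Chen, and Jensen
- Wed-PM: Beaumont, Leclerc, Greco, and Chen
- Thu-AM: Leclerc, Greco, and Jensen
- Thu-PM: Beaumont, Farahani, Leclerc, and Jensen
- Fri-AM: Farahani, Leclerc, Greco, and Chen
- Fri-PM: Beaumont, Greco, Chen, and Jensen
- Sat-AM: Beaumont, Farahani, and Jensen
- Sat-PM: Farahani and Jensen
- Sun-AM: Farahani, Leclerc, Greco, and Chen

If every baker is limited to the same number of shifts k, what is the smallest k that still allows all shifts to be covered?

2

With 6 bakers and 10 worker-slots to fill, someone must work at least ⌈10/6⌉ = 2 shifts, so k ≥ 2.
k = 2 works: Wed-AM→Farahani, Wed-PM→Greco+Chen, Thu-AM→Leclerc, Thu-PM→Beaumont, Fri-AM→Leclerc, Fri-PM→Greco, Sat-AM→Beaumont, Sat-PM→Farahani, Sun-AM→Chen.
Loads: Beaumont 2, Farahani 2, Leclerc 2, Greco 2, Chen 2, Jensen 0 — all ≤ 2.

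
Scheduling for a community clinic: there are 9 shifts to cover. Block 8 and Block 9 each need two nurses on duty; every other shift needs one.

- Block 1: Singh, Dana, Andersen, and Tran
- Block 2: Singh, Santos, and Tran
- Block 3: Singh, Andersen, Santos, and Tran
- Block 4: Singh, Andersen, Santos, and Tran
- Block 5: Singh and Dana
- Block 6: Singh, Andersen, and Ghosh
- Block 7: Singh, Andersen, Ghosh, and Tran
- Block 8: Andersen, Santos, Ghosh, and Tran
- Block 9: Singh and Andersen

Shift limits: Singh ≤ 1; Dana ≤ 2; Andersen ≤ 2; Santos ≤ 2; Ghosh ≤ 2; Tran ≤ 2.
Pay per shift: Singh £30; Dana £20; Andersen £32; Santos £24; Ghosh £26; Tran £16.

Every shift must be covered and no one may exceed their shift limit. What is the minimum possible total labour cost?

£266

Block 9 can only be covered by Singh and Andersen, so that assignment is forced.
Picking the cheapest available nurse for each shift independently would cost £228, but that ignores the shift limits.
An optimal schedule: Block 1→Dana, Block 2→Santos, Block 3→Santos, Block 4→Tran, Block 5→Dana, Block 6→Andersen, Block 7→Ghosh, Block 8→Ghosh+Tran, Block 9→Singh+Andersen.
Total: 20 + 24 + 24 + 16 + 20 + 32 + 26 + 26 + 16 + 30 + 32 = £266.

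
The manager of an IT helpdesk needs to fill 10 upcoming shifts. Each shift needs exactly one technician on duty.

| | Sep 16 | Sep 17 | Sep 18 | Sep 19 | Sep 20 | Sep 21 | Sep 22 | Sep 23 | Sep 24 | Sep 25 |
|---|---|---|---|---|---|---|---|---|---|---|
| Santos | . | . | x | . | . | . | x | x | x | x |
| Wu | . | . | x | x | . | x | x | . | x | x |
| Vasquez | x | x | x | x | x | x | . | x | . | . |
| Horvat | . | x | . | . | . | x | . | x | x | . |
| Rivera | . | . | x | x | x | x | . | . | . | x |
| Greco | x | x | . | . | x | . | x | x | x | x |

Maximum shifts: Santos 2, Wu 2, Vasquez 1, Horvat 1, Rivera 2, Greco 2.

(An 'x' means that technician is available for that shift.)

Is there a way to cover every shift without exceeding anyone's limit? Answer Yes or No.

One valid schedule: Sep 16→Vasquez, Sep 17→Horvat, Sep 18→Santos, Sep 19→Wu, Sep 20→Rivera, Sep 21→Wu, Sep 22→Santos, Sep 23→Greco, Sep 24→Greco, Sep 25→Rivera.
Loads: Santos 2/2, Wu 2/2, Vasquez 1/1, Horvat 1/1, Rivera 2/2, Greco 2/2 — all within limits.

Yes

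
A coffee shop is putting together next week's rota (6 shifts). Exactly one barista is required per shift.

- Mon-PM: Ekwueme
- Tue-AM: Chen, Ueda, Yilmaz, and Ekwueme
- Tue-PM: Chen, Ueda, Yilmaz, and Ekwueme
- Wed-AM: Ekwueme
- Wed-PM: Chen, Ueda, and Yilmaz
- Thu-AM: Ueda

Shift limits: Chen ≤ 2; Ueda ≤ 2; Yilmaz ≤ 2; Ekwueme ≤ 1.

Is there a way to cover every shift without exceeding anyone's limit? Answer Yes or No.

No

Total capacity is 7 and 6 slots are needed, so capacity alone doesn't rule it out.
Shifts {Mon-PM, Wed-AM} need 2 worker-slots in total, but the baristas available for any of those shifts (Ekwueme) can supply at most 1 among them. So no valid schedule exists.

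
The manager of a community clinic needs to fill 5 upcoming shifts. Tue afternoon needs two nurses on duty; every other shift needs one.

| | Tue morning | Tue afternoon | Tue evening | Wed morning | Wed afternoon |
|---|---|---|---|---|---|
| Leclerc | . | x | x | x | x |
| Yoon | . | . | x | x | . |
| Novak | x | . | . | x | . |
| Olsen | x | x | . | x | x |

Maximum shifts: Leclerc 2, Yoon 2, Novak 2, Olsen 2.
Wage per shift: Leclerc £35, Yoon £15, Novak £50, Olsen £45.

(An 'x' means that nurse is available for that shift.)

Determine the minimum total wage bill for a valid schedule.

£190

Tue afternoon can only be covered by Leclerc and Olsen, so that assignment is forced.
Picking the cheapest available nurse for each shift independently would cost £190, and that bound is achievable.
An optimal schedule: Tue morning→Olsen, Tue afternoon→Leclerc+Olsen, Tue evening→Yoon, Wed morning→Yoon, Wed afternoon→Leclerc.
Total: 45 + 35 + 45 + 15 + 15 + 35 = £190.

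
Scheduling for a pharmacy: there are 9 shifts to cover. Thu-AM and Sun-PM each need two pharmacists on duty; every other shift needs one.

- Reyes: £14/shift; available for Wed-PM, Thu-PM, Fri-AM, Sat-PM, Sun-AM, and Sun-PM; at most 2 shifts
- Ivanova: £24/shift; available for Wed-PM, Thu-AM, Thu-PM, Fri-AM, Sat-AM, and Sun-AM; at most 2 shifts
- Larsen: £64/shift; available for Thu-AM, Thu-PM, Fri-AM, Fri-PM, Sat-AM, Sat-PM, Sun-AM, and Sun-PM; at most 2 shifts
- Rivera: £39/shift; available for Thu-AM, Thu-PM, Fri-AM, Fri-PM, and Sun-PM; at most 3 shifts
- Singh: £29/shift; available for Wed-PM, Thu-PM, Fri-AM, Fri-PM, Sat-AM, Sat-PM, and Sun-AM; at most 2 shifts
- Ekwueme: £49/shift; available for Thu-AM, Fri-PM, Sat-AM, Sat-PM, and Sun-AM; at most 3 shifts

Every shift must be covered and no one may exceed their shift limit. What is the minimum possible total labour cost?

Picking the cheapest available pharmacist for each shift independently would cost £239, but that ignores the shift limits.
An optimal schedule: Wed-PM→Reyes, Thu-AM→Rivera+Ekwueme, Thu-PM→Ivanova, Fri-AM→Rivera, Fri-PM→Singh, Sat-AM→Ivanova, Sat-PM→Singh, Sun-AM→Ekwueme, Sun-PM→Reyes+Rivera.
Total: 14 + 39 + 49 + 24 + 39 + 29 + 24 + 29 + 49 + 14 + 39 = £349.

£349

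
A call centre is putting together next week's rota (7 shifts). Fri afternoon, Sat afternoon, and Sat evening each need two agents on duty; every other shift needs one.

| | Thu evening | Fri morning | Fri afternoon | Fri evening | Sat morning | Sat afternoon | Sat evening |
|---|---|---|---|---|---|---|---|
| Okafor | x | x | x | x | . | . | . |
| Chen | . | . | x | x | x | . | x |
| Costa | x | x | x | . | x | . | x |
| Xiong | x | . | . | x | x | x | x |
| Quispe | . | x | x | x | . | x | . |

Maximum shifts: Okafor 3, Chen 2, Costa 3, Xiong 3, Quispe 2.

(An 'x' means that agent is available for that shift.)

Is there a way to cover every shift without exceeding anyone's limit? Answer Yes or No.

Yes

Sat afternoon can only be covered by Xiong and Quispe, so that assignment is forced.
One valid schedule: Thu evening→Okafor, Fri morning→Okafor, Fri afternoon→Costa+Quispe, Fri evening→Okafor, Sat morning→Chen, Sat afternoon→Xiong+Quispe, Sat evening→Chen+Costa.
Loads: Okafor 3/3, Chen 2/2, Costa 2/3, Xiong 1/3, Quispe 2/2 — all within limits.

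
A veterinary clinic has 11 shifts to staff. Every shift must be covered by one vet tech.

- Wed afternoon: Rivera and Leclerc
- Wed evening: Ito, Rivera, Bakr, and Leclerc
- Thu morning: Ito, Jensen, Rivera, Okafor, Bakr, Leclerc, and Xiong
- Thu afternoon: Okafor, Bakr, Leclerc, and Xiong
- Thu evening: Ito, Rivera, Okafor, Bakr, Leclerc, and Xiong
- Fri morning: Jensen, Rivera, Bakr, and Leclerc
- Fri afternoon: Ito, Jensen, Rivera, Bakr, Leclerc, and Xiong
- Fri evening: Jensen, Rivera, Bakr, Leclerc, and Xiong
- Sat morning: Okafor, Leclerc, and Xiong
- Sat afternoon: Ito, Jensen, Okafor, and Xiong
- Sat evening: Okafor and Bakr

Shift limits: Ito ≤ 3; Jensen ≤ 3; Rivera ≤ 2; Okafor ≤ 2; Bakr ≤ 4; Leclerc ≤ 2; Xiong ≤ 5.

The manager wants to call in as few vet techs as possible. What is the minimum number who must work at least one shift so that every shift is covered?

3

11 slots to fill and no one can take more than 5, so at least ⌈11/5⌉ = 3 vet techs are needed.
Rivera, Bakr, and Xiong alone can cover everything: Wed afternoon→Rivera, Wed evening→Rivera, Thu morning→Bakr, Thu afternoon→Bakr, Thu evening→Xiong, Fri morning→Bakr, Fri afternoon→Xiong, Fri evening→Xiong, Sat morning→Xiong, Sat afternoon→Xiong, Sat evening→Bakr.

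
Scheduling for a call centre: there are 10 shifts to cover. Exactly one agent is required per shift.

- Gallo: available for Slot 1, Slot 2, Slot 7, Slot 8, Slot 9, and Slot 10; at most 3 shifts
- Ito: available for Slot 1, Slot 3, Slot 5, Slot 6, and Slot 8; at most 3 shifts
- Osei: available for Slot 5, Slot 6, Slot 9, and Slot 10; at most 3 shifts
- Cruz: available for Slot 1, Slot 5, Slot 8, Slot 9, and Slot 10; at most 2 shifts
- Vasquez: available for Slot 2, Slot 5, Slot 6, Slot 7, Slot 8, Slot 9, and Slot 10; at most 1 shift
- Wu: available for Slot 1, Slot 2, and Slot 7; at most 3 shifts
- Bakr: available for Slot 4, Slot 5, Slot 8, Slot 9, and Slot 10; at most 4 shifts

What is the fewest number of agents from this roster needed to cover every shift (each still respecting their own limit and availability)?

10 slots to fill and no one can take more than 4, so at least ⌈10/4⌉ = 3 agents are needed.
Gallo, Ito, and Bakr alone can cover everything: Slot 1→Gallo, Slot 2→Gallo, Slot 3→Ito, Slot 4→Bakr, Slot 5→Ito, Slot 6→Ito, Slot 7→Gallo, Slot 8→Bakr, Slot 9→Bakr, Slot 10→Bakr.

3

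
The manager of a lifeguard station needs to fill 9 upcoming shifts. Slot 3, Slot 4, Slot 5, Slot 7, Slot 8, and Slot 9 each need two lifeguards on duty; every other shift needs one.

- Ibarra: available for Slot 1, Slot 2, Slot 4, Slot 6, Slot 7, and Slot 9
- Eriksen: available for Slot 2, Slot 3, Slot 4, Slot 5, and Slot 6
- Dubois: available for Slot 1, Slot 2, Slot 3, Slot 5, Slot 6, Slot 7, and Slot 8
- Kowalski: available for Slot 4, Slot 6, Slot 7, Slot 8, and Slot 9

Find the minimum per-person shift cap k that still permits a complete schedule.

4

With 4 lifeguards and 15 worker-slots to fill, someone must work at least ⌈15/4⌉ = 4 shifts, so k ≥ 4.
k = 4 works: Slot 1→Ibarra, Slot 2→Ibarra, Slot 3→Eriksen+Dubois, Slot 4→Ibarra+Eriksen, Slot 5→Eriksen+Dubois, Slot 6→Eriksen, Slot 7→Dubois+Kowalski, Slot 8→Dubois+Kowalski, Slot 9→Ibarra+Kowalski.
Loads: Ibarra 4, Eriksen 4, Dubois 4, Kowalski 3 — all ≤ 4.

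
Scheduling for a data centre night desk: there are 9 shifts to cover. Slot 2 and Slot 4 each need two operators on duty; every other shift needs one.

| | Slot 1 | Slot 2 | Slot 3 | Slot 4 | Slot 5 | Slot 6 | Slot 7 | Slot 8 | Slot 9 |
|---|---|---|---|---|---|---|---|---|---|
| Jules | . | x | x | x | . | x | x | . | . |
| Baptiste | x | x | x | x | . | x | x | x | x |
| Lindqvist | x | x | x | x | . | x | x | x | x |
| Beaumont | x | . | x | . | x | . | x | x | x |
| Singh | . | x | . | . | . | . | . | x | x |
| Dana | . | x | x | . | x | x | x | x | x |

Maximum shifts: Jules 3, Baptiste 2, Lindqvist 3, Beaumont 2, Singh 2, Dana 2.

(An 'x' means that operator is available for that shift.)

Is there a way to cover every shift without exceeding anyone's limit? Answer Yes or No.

Yes

One valid schedule: Slot 1→Baptiste, Slot 2→Singh+Dana, Slot 3→Jules, Slot 4→Jules+Baptiste, Slot 5→Beaumont, Slot 6→Jules, Slot 7→Lindqvist, Slot 8→Lindqvist, Slot 9→Lindqvist.
Loads: Jules 3/3, Baptiste 2/2, Lindqvist 3/3, Beaumont 1/2, Singh 1/2, Dana 1/2 — all within limits.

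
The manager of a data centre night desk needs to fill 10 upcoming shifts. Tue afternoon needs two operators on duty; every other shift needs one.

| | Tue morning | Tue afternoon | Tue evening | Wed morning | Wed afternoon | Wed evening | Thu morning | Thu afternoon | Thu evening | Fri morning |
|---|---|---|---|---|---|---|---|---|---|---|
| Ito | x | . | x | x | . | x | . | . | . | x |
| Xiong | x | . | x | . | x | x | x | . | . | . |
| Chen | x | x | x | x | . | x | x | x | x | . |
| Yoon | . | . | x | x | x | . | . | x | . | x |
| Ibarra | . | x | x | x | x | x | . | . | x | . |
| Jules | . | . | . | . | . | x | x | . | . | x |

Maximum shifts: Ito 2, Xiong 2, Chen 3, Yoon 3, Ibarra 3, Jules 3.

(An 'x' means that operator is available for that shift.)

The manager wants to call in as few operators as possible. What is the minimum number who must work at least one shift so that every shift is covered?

4

11 slots to fill and no one can take more than 3, so at least ⌈11/3⌉ = 4 operators are needed.
Ito, Chen, Yoon, and Ibarra alone can cover everything: Tue morning→Ito, Tue afternoon→Chen+Ibarra, Tue evening→Yoon, Wed morning→Yoon, Wed afternoon→Yoon, Wed evening→Ibarra, Thu morning→Chen, Thu afternoon→Chen, Thu evening→Ibarra, Fri morning→Ito.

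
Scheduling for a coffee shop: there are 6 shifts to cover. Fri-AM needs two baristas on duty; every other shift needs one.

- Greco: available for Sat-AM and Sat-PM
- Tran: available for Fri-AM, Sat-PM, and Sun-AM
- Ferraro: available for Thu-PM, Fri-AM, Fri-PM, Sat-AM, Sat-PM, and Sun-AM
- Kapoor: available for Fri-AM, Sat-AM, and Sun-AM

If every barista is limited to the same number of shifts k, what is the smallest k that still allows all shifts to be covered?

With 4 baristas and 7 worker-slots to fill, someone must work at least ⌈7/4⌉ = 2 shifts, so k ≥ 2.
k = 2 works: Thu-PM→Ferraro, Fri-AM→Tran+Kapoor, Fri-PM→Ferraro, Sat-AM→Greco, Sat-PM→Greco, Sun-AM→Tran.
Loads: Greco 2, Tran 2, Ferraro 2, Kapoor 1 — all ≤ 2.

2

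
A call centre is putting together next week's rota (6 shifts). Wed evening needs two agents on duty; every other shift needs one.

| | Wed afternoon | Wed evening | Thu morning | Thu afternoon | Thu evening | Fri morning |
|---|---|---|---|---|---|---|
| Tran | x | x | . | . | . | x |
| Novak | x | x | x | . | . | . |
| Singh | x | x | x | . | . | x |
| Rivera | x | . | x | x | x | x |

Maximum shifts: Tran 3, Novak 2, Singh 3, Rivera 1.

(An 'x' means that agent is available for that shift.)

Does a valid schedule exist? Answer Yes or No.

No

Total capacity is 9 and 7 slots are needed, so capacity alone doesn't rule it out.
Shifts {Thu afternoon, Thu evening} need 2 worker-slots in total, but the agents available for any of those shifts (Rivera) can supply at most 1 among them. So no valid schedule exists.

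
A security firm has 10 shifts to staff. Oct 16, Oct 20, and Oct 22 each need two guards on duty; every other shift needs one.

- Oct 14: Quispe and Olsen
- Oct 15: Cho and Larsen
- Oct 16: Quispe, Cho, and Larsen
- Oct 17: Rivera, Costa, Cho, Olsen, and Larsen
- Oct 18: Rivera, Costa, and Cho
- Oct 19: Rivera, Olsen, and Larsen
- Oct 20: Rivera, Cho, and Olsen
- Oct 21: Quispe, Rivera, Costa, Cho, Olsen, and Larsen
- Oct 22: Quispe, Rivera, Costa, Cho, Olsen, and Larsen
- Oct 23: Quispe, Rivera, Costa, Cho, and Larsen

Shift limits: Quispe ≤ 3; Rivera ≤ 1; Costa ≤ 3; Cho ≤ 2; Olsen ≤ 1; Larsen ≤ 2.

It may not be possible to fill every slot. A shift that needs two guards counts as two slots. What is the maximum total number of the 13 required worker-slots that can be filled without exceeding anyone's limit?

12

Total capacity across all guards is 3+1+3+2+1+2 = 12, and 13 slots are needed, so at most 12 can be filled.
An assignment achieving 12: Oct 14→Quispe, Oct 15→Cho, Oct 16→Quispe+Cho, Oct 17→Costa, Oct 18→Rivera, Oct 19→Larsen, Oct 20→Olsen, Oct 21→Costa, Oct 22→Costa+Larsen, Oct 23→Quispe.
Loads: Quispe 3/3, Rivera 1/1, Costa 3/3, Cho 2/2, Olsen 1/1, Larsen 2/2.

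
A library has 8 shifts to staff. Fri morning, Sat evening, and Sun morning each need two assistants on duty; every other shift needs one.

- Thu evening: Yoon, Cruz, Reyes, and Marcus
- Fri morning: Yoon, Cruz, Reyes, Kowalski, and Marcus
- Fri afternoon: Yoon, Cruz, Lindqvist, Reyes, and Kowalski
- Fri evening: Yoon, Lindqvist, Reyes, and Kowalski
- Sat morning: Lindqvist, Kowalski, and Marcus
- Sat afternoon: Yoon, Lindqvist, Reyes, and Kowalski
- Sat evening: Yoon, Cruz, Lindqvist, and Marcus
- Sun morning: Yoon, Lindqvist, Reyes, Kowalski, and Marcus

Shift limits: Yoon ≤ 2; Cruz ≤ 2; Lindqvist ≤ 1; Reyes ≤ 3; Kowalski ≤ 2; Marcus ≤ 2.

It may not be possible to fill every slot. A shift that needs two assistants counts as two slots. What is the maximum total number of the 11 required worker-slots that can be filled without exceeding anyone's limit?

11

Total capacity across all assistants is 2+2+1+3+2+2 = 12, and 11 slots are needed, so at most 11 can be filled.
An assignment achieving 11: Thu evening→Yoon, Fri morning→Cruz+Reyes, Fri afternoon→Reyes, Fri evening→Yoon, Sat morning→Lindqvist, Sat afternoon→Reyes, Sat evening→Cruz+Marcus, Sun morning→Kowalski+Marcus.
Loads: Yoon 2/2, Cruz 2/2, Lindqvist 1/1, Reyes 3/3, Kowalski 1/2, Marcus 2/2.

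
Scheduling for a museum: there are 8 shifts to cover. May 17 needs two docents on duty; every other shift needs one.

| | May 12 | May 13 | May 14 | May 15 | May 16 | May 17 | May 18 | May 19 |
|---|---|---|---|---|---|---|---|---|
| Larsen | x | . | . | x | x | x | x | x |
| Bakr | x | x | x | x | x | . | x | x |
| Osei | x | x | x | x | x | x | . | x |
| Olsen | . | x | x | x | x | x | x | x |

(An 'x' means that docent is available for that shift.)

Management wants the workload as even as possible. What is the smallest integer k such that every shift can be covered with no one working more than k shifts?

3

With 4 docents and 9 worker-slots to fill, someone must work at least ⌈9/4⌉ = 3 shifts, so k ≥ 3.
k = 3 works: May 12→Larsen, May 13→Bakr, May 14→Bakr, May 15→Bakr, May 16→Osei, May 17→Larsen+Osei, May 18→Larsen, May 19→Osei.
Loads: Larsen 3, Bakr 3, Osei 3, Olsen 0 — all ≤ 3.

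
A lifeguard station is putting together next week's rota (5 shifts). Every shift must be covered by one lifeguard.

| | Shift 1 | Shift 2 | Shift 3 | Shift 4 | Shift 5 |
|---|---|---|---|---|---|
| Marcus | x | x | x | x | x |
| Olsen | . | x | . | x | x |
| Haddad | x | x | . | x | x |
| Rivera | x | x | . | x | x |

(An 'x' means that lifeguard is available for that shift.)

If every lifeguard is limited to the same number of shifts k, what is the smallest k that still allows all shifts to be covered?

2

With 4 lifeguards and 5 worker-slots to fill, someone must work at least ⌈5/4⌉ = 2 shifts, so k ≥ 2.
k = 2 works: Shift 1→Marcus, Shift 2→Olsen, Shift 3→Marcus, Shift 4→Olsen, Shift 5→Haddad.
Loads: Marcus 2, Olsen 2, Haddad 1, Rivera 0 — all ≤ 2.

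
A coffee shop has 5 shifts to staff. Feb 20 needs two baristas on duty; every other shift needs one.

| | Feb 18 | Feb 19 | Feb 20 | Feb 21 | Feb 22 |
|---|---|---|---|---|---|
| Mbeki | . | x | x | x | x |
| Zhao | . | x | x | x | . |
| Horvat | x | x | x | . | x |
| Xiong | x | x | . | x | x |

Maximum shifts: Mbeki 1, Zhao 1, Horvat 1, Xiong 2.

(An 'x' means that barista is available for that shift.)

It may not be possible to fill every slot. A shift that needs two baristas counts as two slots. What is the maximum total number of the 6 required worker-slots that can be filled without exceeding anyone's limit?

5

Total capacity across all baristas is 1+1+1+2 = 5, and 6 slots are needed, so at most 5 can be filled.
An assignment achieving 5: Feb 18→Horvat, Feb 20→Mbeki+Zhao, Feb 21→Xiong, Feb 22→Xiong.
Loads: Mbeki 1/1, Zhao 1/1, Horvat 1/1, Xiong 2/2.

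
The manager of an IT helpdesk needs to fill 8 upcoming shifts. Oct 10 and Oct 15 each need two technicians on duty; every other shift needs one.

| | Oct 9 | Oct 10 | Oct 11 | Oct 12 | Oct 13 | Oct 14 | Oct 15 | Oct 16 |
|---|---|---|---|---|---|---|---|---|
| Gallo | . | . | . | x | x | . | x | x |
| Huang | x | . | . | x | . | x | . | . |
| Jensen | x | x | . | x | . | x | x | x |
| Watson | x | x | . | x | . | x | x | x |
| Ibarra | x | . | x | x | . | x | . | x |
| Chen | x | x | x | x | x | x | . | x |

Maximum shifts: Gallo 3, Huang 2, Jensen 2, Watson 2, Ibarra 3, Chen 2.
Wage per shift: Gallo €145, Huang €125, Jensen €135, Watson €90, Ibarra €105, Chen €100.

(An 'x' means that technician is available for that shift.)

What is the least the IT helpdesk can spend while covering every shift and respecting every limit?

Picking the cheapest available technician for each shift independently would cost €975, but that ignores the shift limits.
An optimal schedule: Oct 9→Ibarra, Oct 10→Watson+Chen, Oct 11→Ibarra, Oct 12→Huang, Oct 13→Chen, Oct 14→Huang, Oct 15→Watson+Jensen, Oct 16→Ibarra.
Total: 105 + 90 + 100 + 105 + 125 + 100 + 125 + 90 + 135 + 105 = €1080.

€1080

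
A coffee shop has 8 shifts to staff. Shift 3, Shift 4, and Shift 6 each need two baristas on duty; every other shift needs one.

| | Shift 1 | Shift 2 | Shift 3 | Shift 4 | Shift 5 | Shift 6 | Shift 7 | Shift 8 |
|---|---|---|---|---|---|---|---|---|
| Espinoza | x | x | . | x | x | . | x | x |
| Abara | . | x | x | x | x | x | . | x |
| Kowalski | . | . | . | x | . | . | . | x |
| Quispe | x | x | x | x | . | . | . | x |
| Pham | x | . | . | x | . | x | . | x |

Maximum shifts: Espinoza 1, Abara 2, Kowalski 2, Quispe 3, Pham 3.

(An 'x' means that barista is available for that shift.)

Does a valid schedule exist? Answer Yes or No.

Total capacity is 11 and 11 slots are needed, so capacity alone doesn't rule it out.
Shifts {Shift 3, Shift 5, Shift 6, Shift 7} need 6 worker-slots in total, but the baristas available for any of those shifts (Espinoza, Abara, Quispe, and Pham) can supply at most 5 among them. So no valid schedule exists.

No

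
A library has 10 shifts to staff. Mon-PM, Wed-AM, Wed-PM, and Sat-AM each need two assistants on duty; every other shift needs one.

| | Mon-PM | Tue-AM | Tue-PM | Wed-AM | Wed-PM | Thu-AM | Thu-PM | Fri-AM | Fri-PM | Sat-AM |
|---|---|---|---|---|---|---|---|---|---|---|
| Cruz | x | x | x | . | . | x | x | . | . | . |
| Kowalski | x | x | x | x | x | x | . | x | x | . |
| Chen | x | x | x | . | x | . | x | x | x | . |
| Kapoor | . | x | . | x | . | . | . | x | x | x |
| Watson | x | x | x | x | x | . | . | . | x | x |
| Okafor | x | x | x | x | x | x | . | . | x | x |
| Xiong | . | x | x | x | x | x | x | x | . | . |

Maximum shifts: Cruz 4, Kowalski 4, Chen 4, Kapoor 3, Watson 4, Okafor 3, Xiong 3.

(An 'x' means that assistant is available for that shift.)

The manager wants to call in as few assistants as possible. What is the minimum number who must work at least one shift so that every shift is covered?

4

14 slots to fill and no one can take more than 4, so at least ⌈14/4⌉ = 4 assistants are needed.
Cruz, Kowalski, Kapoor, and Watson alone can cover everything: Mon-PM→Cruz+Kowalski, Tue-AM→Watson, Tue-PM→Cruz, Wed-AM→Kowalski+Kapoor, Wed-PM→Kowalski+Watson, Thu-AM→Cruz, Thu-PM→Cruz, Fri-AM→Kowalski, Fri-PM→Kapoor, Sat-AM→Kapoor+Watson.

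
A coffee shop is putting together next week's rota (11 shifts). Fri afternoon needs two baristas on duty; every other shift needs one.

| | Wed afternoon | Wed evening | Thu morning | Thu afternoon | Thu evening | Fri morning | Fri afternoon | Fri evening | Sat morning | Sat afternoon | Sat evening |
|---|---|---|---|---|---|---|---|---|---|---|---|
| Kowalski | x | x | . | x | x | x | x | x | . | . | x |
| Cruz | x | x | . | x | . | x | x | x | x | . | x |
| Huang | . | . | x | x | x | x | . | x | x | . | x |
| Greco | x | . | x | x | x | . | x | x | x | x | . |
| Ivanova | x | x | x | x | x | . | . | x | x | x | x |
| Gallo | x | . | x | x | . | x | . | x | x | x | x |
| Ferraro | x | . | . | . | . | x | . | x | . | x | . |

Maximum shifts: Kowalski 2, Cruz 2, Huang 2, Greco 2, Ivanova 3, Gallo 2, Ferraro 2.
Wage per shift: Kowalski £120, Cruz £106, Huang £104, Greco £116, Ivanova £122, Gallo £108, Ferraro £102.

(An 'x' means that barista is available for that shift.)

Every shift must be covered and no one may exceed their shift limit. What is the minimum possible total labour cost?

Picking the cheapest available barista for each shift independently would cost £1256, but that ignores the shift limits.
An optimal schedule: Wed afternoon→Greco, Wed evening→Cruz, Thu morning→Huang, Thu afternoon→Kowalski, Thu evening→Huang, Fri morning→Ferraro, Fri afternoon→Cruz+Greco, Fri evening→Kowalski, Sat morning→Gallo, Sat afternoon→Ferraro, Sat evening→Gallo.
Total: 116 + 106 + 104 + 120 + 104 + 102 + 106 + 116 + 120 + 108 + 102 + 108 = £1312.

£1312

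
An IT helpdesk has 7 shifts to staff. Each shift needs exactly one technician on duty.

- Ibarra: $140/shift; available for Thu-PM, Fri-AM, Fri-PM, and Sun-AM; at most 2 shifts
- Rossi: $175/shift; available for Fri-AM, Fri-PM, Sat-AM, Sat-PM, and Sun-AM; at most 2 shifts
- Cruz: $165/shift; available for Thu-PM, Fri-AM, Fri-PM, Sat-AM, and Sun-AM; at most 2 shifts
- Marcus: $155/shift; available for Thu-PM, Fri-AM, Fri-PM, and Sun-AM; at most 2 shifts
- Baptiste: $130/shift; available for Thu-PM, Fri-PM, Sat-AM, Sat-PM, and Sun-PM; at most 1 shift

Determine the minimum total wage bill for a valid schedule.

$1060

Sun-PM can only be covered by Baptiste, so that assignment is forced.
Picking the cheapest available technician for each shift independently would cost $930, but that ignores the shift limits.
An optimal schedule: Thu-PM→Ibarra, Fri-AM→Ibarra, Fri-PM→Marcus, Sat-AM→Cruz, Sat-PM→Rossi, Sun-AM→Marcus, Sun-PM→Baptiste.
Total: 140 + 140 + 155 + 165 + 175 + 155 + 130 = $1060.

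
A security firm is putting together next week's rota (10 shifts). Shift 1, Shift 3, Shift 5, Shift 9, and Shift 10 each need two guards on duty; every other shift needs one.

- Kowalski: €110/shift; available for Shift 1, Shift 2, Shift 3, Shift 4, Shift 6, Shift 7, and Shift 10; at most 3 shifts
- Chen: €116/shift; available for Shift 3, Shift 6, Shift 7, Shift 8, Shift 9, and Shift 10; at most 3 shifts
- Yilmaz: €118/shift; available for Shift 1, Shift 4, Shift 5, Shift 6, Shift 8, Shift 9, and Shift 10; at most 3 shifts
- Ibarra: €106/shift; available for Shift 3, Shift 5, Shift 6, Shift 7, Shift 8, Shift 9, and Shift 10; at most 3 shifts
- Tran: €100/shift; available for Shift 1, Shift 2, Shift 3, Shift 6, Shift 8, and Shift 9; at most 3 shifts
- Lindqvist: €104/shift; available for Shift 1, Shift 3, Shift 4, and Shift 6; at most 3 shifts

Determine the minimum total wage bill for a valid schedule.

Shift 5 can only be covered by Yilmaz and Ibarra, so that assignment is forced.
Picking the cheapest available guard for each shift independently would cost €1564, but that ignores the shift limits.
An optimal schedule: Shift 1→Tran+Lindqvist, Shift 2→Tran, Shift 3→Lindqvist+Kowalski, Shift 4→Lindqvist, Shift 5→Ibarra+Yilmaz, Shift 6→Kowalski, Shift 7→Ibarra, Shift 8→Tran, Shift 9→Ibarra+Chen, Shift 10→Kowalski+Chen.
Total: 100 + 104 + 100 + 104 + 110 + 104 + 106 + 118 + 110 + 106 + 100 + 106 + 116 + 110 + 116 = €1610.

€1610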